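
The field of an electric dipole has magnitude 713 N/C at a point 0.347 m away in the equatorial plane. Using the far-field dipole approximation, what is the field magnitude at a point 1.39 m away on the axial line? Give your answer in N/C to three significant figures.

E ≈ 22.2 N/C

Dipole fields scale as 1/r³ in the far field.
The axial field is twice the equatorial field at the same r, so the geometry factor is 2/1.
E₂ = E₁ · (2/1) · (r₁/r₂)³ = 713 · 2 · (0.347/1.39)³.
(r₁/r₂)³ = (0.2496)³ = 0.01556.
E₂ ≈ 22.19 N/C.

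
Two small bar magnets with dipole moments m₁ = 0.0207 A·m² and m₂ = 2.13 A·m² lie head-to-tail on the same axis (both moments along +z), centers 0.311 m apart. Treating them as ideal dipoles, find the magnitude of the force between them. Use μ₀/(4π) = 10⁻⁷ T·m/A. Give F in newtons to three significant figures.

F ≈ 2.83×10⁻⁶ N

On-axis B of dipole 1: B = (μ₀/4π)·2m₁/r³. Force on dipole 2: F = m₂·dB/dr.
dB/dr = −(μ₀/4π)·6m₁/r⁴, so |F| = (μ₀/4π)·6m₁m₂/r⁴.
F = 6(10⁻⁷)(0.0207)(2.13)/(0.311)⁴ = 2.828×10⁻⁶ N.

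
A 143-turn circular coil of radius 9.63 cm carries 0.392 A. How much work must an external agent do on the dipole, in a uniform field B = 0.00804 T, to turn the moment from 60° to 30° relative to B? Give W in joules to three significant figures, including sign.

W ≈ -0.00481 J

m = NIA = NIπa² = 143·(0.392)·π·(0.0963)² = 1.633 A·m².
W_ext = ΔU = −mB cosθ₂ + mB cosθ₁ = mB(cosθ₁ − cosθ₂).
W = (1.633)(0.00804)·(cos60° − cos30°) = (0.01313)·(-0.3660) = -0.004806 J.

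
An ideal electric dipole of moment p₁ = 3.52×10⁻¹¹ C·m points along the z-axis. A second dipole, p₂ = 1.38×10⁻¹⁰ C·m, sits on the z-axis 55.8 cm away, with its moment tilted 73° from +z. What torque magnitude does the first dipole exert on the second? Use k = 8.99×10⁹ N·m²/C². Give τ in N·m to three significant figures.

τ ≈ 4.81×10⁻¹⁰ N·m

The second dipole sits on the axis of the first, so the field there is axial: E₁ = 2kp₁/r³ along +z.
E₁ = 2(8.99×10⁹)(3.52×10⁻¹¹)/(0.558)³ = 3.643 N/C.
Torque on the second dipole: τ = p₂ E₁ sinθ.
τ = (1.38×10⁻¹⁰)(3.643)·sin73° = 4.807×10⁻¹⁰ N·m.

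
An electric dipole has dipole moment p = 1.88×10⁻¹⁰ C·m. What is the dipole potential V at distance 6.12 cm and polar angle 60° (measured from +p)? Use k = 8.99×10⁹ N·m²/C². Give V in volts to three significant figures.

V ≈ 226 V

The dipole potential is V = kp cosθ / r².
V = (8.99×10⁹)(1.88×10⁻¹⁰)·cos60° / (0.0612)² = 225.6 V.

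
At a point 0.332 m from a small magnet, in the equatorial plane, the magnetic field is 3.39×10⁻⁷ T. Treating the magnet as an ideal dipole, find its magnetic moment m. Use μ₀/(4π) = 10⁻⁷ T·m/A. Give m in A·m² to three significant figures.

In the equatorial plane B = (μ₀/4π)·m/r³, so m = Br³·4π/(μ₀).
m = (3.39×10⁻⁷)·(0.332)³ / (10⁻⁷) = 0.1241 A·m².

m ≈ 0.124 A·m²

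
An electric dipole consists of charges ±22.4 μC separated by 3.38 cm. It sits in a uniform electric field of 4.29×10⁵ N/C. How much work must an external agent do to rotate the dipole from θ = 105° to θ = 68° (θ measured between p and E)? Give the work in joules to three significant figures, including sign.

Dipole moment p = qd = (2.24×10⁻⁵ C)(0.0338 m) = 7.571×10⁻⁷ C·m.
W_ext = ΔU = U(θ₂) − U(θ₁) = −pE cosθ₂ − (−pE cosθ₁) = pE(cosθ₁ − cosθ₂).
W = (7.571×10⁻⁷)(4.29×10⁵)·(cos105° − cos68°) = (0.3248)·(-0.6334) = -0.2057 J.

W ≈ -0.206 J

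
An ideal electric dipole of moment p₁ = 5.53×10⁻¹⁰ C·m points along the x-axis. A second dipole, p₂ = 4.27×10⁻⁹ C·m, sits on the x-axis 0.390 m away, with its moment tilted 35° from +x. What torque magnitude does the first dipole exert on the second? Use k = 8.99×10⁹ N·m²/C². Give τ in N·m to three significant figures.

The second dipole sits on the axis of the first, so the field there is axial: E₁ = 2kp₁/r³ along +x.
E₁ = 2(8.99×10⁹)(5.53×10⁻¹⁰)/(0.390)³ = 167.6 N/C.
Torque on the second dipole: τ = p₂ E₁ sinθ.
τ = (4.27×10⁻⁹)(167.6)·sin35° = 4.105×10⁻⁷ N·m.

τ ≈ 4.11×10⁻⁷ N·m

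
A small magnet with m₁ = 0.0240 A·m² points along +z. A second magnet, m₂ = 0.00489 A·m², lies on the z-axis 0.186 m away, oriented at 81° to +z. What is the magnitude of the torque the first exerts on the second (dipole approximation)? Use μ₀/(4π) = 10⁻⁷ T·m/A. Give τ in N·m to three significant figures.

τ ≈ 3.60×10⁻⁹ N·m

Dipole B is on the axis of dipole A, so B₁ there is axial: B₁ = (μ₀/4π)·2m₁/r³ along +z.
B₁ = 2(10⁻⁷)(0.0240)/(0.186)³ = 7.459×10⁻⁷ T.
τ = m₂ B₁ sinθ.
τ = (0.00489)(7.459×10⁻⁷)·sin81° = 3.603×10⁻⁹ N·m.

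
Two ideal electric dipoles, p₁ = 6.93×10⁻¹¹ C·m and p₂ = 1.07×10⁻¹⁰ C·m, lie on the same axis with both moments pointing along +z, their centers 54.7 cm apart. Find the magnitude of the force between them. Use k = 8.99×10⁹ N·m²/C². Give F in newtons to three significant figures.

On-axis field of dipole 1 at distance r: E = 2kp₁/r³. Force on dipole 2 is F = p₂·dE/dr (gradient along axis).
dE/dr = −6kp₁/r⁴, so |F| = 6kp₁p₂/r⁴ (attractive for aligned moments).
F = 6(8.99×10⁹)(6.93×10⁻¹¹)(1.07×10⁻¹⁰)/(0.547)⁴ = 4.468×10⁻⁹ N.

F ≈ 4.47×10⁻⁹ N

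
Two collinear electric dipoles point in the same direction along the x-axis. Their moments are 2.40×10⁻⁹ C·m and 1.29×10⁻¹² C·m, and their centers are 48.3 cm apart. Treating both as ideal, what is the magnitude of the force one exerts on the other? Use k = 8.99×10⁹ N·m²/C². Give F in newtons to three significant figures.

F ≈ 3.07×10⁻⁹ N

On-axis field of dipole 1 at distance r: E = 2kp₁/r³. Force on dipole 2 is F = p₂·dE/dr (gradient along axis).
dE/dr = −6kp₁/r⁴, so |F| = 6kp₁p₂/r⁴ (attractive for aligned moments).
F = 6(8.99×10⁹)(2.40×10⁻⁹)(1.29×10⁻¹²)/(0.483)⁴ = 3.068×10⁻⁹ N.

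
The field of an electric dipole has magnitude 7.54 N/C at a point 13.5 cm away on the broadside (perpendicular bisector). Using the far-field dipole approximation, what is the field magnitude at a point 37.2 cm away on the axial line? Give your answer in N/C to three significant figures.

E ≈ 0.721 N/C

Dipole fields scale as 1/r³ in the far field.
The axial field is twice the equatorial field at the same r, so the geometry factor is 2/1.
E₂ = E₁ · (2/1) · (r₁/r₂)³ = 7.54 · 2 · (13.5/37.2)³.
(r₁/r₂)³ = (0.3629)³ = 0.04779.
E₂ ≈ 0.7207 N/C.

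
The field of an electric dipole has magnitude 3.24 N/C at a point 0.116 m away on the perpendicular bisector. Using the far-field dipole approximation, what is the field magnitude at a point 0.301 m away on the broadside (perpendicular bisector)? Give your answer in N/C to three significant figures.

E ≈ 0.185 N/C

Dipole fields scale as 1/r³ in the far field; the geometry is the same at both points.
E₂ = E₁ · (r₁/r₂)³ = 3.24 · (0.116/0.301)³.
(r₁/r₂)³ = (0.3854)³ = 0.05724.
E₂ ≈ 0.1854 N/C.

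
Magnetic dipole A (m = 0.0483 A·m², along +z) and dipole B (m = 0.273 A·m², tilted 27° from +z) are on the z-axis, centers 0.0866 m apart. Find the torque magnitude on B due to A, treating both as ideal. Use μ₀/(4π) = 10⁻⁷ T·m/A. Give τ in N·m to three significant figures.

τ ≈ 1.84×10⁻⁶ N·m

Dipole B is on the axis of dipole A, so B₁ there is axial: B₁ = (μ₀/4π)·2m₁/r³ along +z.
B₁ = 2(10⁻⁷)(0.0483)/(0.0866)³ = 1.487×10⁻⁵ T.
τ = m₂ B₁ sinθ.
τ = (0.273)(1.487×10⁻⁵)·sin27° = 1.843×10⁻⁶ N·m.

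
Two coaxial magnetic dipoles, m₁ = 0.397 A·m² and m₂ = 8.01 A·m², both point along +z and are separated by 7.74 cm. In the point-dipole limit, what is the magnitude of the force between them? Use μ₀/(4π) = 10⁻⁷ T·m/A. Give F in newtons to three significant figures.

On-axis B of dipole 1: B = (μ₀/4π)·2m₁/r³. Force on dipole 2: F = m₂·dB/dr.
dB/dr = −(μ₀/4π)·6m₁/r⁴, so |F| = (μ₀/4π)·6m₁m₂/r⁴.
F = 6(10⁻⁷)(0.397)(8.01)/(0.0774)⁴ = 0.05316 N.

F ≈ 0.0532 N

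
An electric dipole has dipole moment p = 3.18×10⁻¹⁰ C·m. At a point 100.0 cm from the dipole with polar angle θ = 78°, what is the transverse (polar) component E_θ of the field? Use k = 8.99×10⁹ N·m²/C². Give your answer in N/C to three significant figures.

For a dipole, E_θ = (kp sinθ)/r³.
kp/r³ = (8.99×10⁹)(3.18×10⁻¹⁰)/(1.00)³ = 2.859 N/C.
E_θ = 2.859·sin78° = 2.796 N/C.

E_θ ≈ 2.80 N/C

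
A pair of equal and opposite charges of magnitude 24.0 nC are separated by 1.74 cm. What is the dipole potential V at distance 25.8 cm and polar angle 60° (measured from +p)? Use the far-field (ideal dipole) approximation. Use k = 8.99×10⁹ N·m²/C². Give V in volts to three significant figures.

V ≈ 28.2 V

Dipole moment p = qd = (2.40×10⁻⁸ C)(0.0174 m) = 4.176×10⁻¹⁰ C·m.
The dipole potential is V = kp cosθ / r².
V = (8.99×10⁹)(4.176×10⁻¹⁰)·cos60° / (0.258)² = 28.20 V.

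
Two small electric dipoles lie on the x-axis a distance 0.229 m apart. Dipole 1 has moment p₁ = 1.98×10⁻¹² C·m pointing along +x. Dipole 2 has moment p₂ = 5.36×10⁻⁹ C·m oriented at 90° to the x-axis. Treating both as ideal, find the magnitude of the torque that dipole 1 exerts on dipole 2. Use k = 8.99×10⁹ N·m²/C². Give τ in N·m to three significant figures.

The second dipole sits on the axis of the first, so the field there is axial: E₁ = 2kp₁/r³ along +x.
E₁ = 2(8.99×10⁹)(1.98×10⁻¹²)/(0.229)³ = 2.964 N/C.
Torque on the second dipole: τ = p₂ E₁ sinθ.
τ = (5.36×10⁻⁹)(2.964)·sin90° = 1.589×10⁻⁸ N·m.

τ ≈ 1.59×10⁻⁸ N·m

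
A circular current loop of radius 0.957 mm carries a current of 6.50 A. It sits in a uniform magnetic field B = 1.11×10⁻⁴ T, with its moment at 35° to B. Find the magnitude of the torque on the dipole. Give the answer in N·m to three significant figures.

Magnetic moment m = IA = Iπa² = (6.50)·π·(9.57×10⁻⁴)² = 1.87×10⁻⁵ A·m².
Torque on a magnetic dipole: τ = mB sinθ.
τ = (1.87×10⁻⁵)(1.11×10⁻⁴)·sin35° = 1.191×10⁻⁹ N·m.

τ ≈ 1.19×10⁻⁹ N·m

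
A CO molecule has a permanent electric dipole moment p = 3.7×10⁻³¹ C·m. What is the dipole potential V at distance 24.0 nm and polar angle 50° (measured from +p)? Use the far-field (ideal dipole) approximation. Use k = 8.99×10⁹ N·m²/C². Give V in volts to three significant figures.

V ≈ 3.71×10⁻⁶ V

The dipole potential is V = kp cosθ / r².
V = (8.99×10⁹)(3.70×10⁻³¹)·cos50° / (2.40×10⁻⁸)² = 3.712×10⁻⁶ V.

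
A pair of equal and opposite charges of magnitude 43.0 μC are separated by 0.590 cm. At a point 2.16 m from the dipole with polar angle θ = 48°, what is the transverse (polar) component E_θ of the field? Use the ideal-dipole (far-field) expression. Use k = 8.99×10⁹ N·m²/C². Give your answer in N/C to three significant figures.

Dipole moment p = qd = (4.30×10⁻⁵ C)(0.00590 m) = 2.537×10⁻⁷ C·m.
For a dipole, E_θ = (kp sinθ)/r³.
kp/r³ = (8.99×10⁹)(2.537×10⁻⁷)/(2.16)³ = 226.3 N/C.
E_θ = 226.3·sin48° = 168.2 N/C.

E_θ ≈ 168 N/C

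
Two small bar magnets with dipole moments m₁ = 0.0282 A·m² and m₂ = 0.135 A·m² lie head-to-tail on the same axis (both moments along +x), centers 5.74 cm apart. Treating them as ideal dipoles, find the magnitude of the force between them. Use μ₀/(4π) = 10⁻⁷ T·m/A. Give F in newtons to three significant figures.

On-axis B of dipole 1: B = (μ₀/4π)·2m₁/r³. Force on dipole 2: F = m₂·dB/dr.
dB/dr = −(μ₀/4π)·6m₁/r⁴, so |F| = (μ₀/4π)·6m₁m₂/r⁴.
F = 6(10⁻⁷)(0.0282)(0.135)/(0.0574)⁴ = 2.104×10⁻⁴ N.

F ≈ 2.10×10⁻⁴ N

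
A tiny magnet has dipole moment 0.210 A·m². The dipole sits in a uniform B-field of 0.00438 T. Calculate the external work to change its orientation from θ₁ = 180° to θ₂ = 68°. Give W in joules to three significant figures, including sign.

W ≈ -0.00126 J

W_ext = ΔU = −mB cosθ₂ + mB cosθ₁ = mB(cosθ₁ − cosθ₂).
W = (0.210)(0.00438)·(cos180° − cos68°) = (9.198×10⁻⁴)·(-1.3746) = -0.001264 J.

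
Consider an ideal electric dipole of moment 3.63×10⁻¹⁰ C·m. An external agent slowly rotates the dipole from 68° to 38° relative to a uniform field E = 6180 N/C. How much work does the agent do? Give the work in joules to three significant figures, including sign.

W_ext = ΔU = U(θ₂) − U(θ₁) = −pE cosθ₂ − (−pE cosθ₁) = pE(cosθ₁ − cosθ₂).
W = (3.63×10⁻¹⁰)(6180)·(cos68° − cos38°) = (2.243×10⁻⁶)·(-0.4134) = -9.274×10⁻⁷ J.

W ≈ -9.27×10⁻⁷ J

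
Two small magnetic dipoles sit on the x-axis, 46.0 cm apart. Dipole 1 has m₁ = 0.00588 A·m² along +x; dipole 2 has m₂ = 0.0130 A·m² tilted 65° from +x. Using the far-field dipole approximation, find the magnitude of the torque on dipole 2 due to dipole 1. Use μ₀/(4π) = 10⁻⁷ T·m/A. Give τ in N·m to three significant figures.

τ ≈ 1.42×10⁻¹⁰ N·m

Dipole B is on the axis of dipole A, so B₁ there is axial: B₁ = (μ₀/4π)·2m₁/r³ along +x.
B₁ = 2(10⁻⁷)(0.00588)/(0.460)³ = 1.208×10⁻⁸ T.
τ = m₂ B₁ sinθ.
τ = (0.0130)(1.208×10⁻⁸)·sin65° = 1.423×10⁻¹⁰ N·m.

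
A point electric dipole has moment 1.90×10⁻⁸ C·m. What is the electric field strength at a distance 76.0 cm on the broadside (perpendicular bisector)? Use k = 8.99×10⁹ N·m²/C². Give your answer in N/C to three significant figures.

E ≈ 389 N/C

In the equatorial plane E = kp/r³.
E = (8.99×10⁹)(1.90×10⁻⁸) / (0.760)³ = 389.1 N/C.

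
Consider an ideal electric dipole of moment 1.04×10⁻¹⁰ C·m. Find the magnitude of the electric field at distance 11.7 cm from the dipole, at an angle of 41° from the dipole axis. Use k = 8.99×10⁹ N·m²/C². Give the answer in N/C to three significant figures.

At angle θ the dipole field magnitude is E = (kp/r³)·√(1 + 3cos²θ).
kp/r³ = (8.99×10⁹)(1.04×10⁻¹⁰) / (0.117)³ = 583.8 N/C.
√(1 + 3cos²41°) = √(1 + 3·0.5696) = √2.7088 ≈ 1.6458.
E ≈ 583.8 × 1.646 = 960.8 N/C.

E ≈ 961 N/C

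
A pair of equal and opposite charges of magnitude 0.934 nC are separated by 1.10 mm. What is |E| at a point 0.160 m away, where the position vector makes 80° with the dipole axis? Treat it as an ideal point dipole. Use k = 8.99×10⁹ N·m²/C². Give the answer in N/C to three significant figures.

E ≈ 2.35 N/C

Dipole moment p = qd = (9.34×10⁻¹⁰ C)(0.00110 m) = 1.027×10⁻¹² C·m.
At angle θ the dipole field magnitude is E = (kp/r³)·√(1 + 3cos²θ).
kp/r³ = (8.99×10⁹)(1.027×10⁻¹²) / (0.160)³ = 2.254 N/C.
√(1 + 3cos²80°) = √(1 + 3·0.0302) = √1.0905 ≈ 1.0443.
E ≈ 2.254 × 1.044 = 2.354 N/C.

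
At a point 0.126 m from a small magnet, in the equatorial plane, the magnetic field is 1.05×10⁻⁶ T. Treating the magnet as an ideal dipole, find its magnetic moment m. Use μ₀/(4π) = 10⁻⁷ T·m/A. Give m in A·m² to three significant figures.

m ≈ 0.0210 A·m²

In the equatorial plane B = (μ₀/4π)·m/r³, so m = Br³·4π/(μ₀).
m = (1.05×10⁻⁶)·(0.126)³ / (10⁻⁷) = 0.02100 A·m².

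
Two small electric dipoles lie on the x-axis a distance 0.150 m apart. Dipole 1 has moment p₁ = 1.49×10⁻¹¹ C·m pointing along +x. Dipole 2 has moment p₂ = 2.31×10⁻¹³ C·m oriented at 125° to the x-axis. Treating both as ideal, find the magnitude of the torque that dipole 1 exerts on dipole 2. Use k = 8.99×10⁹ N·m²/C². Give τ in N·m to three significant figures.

The second dipole sits on the axis of the first, so the field there is axial: E₁ = 2kp₁/r³ along +x.
E₁ = 2(8.99×10⁹)(1.49×10⁻¹¹)/(0.150)³ = 79.38 N/C.
Torque on the second dipole: τ = p₂ E₁ sinθ.
τ = (2.31×10⁻¹³)(79.38)·sin125° = 1.502×10⁻¹¹ N·m.

τ ≈ 1.50×10⁻¹¹ N·m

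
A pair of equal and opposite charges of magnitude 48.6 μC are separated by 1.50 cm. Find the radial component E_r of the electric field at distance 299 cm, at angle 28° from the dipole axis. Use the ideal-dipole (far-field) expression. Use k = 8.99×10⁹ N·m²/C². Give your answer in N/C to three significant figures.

E_r ≈ 433 N/C

Dipole moment p = qd = (4.86×10⁻⁵ C)(0.0150 m) = 7.29×10⁻⁷ C·m.
For a dipole, E_r = (2kp cosθ)/r³.
kp/r³ = (8.99×10⁹)(7.29×10⁻⁷)/(2.99)³ = 245.2 N/C.
E_r = 2·245.2·cos28° = 433.0 N/C.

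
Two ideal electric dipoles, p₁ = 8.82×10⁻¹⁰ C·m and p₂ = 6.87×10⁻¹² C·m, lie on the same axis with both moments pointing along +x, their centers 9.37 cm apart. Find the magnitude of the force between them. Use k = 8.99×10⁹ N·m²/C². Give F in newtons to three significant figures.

On-axis field of dipole 1 at distance r: E = 2kp₁/r³. Force on dipole 2 is F = p₂·dE/dr (gradient along axis).
dE/dr = −6kp₁/r⁴, so |F| = 6kp₁p₂/r⁴ (attractive for aligned moments).
F = 6(8.99×10⁹)(8.82×10⁻¹⁰)(6.87×10⁻¹²)/(0.0937)⁴ = 4.240×10⁻⁶ N.

F ≈ 4.24×10⁻⁶ N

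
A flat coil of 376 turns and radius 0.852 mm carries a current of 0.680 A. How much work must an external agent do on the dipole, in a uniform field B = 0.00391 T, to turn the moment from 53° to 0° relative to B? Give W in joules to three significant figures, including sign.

W ≈ -9.08×10⁻⁷ J

m = NIA = NIπa² = 376·(0.680)·π·(8.52×10⁻⁴)² = 5.831×10⁻⁴ A·m².
W_ext = ΔU = −mB cosθ₂ + mB cosθ₁ = mB(cosθ₁ − cosθ₂).
W = (5.831×10⁻⁴)(0.00391)·(cos53° − cos0°) = (2.280×10⁻⁶)·(-0.3982) = -9.078×10⁻⁷ J.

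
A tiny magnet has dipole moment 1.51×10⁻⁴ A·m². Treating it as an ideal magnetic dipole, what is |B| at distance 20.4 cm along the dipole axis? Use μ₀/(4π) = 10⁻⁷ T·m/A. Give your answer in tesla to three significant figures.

On axis B = (μ₀/4π)·2m/r³.
B = 2·(10⁻⁷)·(1.51×10⁻⁴) / (0.204)³ = 3.557×10⁻⁹ T.

B ≈ 3.56×10⁻⁹ T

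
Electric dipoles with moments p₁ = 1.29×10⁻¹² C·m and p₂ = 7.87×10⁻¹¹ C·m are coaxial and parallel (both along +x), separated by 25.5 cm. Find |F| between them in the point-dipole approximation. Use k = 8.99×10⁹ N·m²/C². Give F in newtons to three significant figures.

F ≈ 1.30×10⁻⁹ N

On-axis field of dipole 1 at distance r: E = 2kp₁/r³. Force on dipole 2 is F = p₂·dE/dr (gradient along axis).
dE/dr = −6kp₁/r⁴, so |F| = 6kp₁p₂/r⁴ (attractive for aligned moments).
F = 6(8.99×10⁹)(1.29×10⁻¹²)(7.87×10⁻¹¹)/(0.255)⁴ = 1.295×10⁻⁹ N.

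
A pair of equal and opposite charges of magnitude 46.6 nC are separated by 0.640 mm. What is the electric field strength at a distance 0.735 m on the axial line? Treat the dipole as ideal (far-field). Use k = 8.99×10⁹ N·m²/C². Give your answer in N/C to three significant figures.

Dipole moment p = qd = (4.66×10⁻⁸ C)(6.40×10⁻⁴ m) = 2.982×10⁻¹¹ C·m.
On the dipole axis E = 2kp/r³.
E = 2·(8.99×10⁹)(2.982×10⁻¹¹) / (0.735)³ = 1.350 N/C.

E ≈ 1.35 N/C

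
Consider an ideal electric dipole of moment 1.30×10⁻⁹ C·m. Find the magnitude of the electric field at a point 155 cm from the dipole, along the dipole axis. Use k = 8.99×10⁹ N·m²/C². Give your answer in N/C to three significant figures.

E ≈ 6.28 N/C

On the dipole axis E = 2kp/r³.
E = 2·(8.99×10⁹)(1.30×10⁻⁹) / (1.55)³ = 6.277 N/C.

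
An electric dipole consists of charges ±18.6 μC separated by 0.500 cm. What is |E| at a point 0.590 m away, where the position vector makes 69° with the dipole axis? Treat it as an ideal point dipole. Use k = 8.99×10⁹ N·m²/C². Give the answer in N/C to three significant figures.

Dipole moment p = qd = (1.86×10⁻⁵ C)(0.00500 m) = 9.30×10⁻⁸ C·m.
At angle θ the dipole field magnitude is E = (kp/r³)·√(1 + 3cos²θ).
kp/r³ = (8.99×10⁹)(9.30×10⁻⁸) / (0.590)³ = 4071 N/C.
√(1 + 3cos²69°) = √(1 + 3·0.1284) = √1.3853 ≈ 1.1770.
E ≈ 4071 × 1.177 = 4791 N/C.

E ≈ 4790 N/C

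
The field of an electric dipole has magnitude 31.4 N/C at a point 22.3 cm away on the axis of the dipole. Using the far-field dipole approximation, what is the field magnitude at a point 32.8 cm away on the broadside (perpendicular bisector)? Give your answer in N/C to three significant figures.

Dipole fields scale as 1/r³ in the far field.
The axial field is twice the equatorial field at the same r, so the geometry factor is 1/2.
E₂ = E₁ · (1/2) · (r₁/r₂)³ = 31.4 · 0.5 · (22.3/32.8)³.
(r₁/r₂)³ = (0.6799)³ = 0.3143.
E₂ ≈ 4.934 N/C.

E ≈ 4.93 N/C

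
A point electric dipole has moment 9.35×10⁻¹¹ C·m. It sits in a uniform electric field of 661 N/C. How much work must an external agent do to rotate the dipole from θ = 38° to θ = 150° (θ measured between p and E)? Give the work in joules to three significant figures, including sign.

W ≈ 1.02×10⁻⁷ J

W_ext = ΔU = U(θ₂) − U(θ₁) = −pE cosθ₂ − (−pE cosθ₁) = pE(cosθ₁ − cosθ₂).
W = (9.35×10⁻¹¹)(661)·(cos38° − cos150°) = (6.180×10⁻⁸)·(+1.6540) = 1.022×10⁻⁷ J.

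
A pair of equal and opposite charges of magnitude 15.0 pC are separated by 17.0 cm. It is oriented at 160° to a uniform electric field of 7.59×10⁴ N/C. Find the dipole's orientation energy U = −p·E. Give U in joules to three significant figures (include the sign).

U ≈ 1.82×10⁻⁷ J

Dipole moment p = qd = (1.50×10⁻¹¹ C)(0.170 m) = 2.55×10⁻¹² C·m.
U = −p·E = −pE cosθ.
U = −(2.55×10⁻¹²)(7.59×10⁴)·cos160° = 1.819×10⁻⁷ J.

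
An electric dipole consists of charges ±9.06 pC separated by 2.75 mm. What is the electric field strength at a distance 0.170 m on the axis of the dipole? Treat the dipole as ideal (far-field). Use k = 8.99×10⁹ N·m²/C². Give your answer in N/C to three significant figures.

E ≈ 0.0912 N/C

Dipole moment p = qd = (9.06×10⁻¹² C)(0.00275 m) = 2.492×10⁻¹⁴ C·m.
On the dipole axis E = 2kp/r³.
E = 2·(8.99×10⁹)(2.492×10⁻¹⁴) / (0.170)³ = 0.09120 N/C.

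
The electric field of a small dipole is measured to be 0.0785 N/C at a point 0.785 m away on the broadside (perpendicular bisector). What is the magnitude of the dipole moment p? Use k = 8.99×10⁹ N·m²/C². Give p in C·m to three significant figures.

p ≈ 4.22×10⁻¹² C·m

In the equatorial plane E = kp/r³, so p = Er³/(k).
p = (0.0785)·(0.785)³ / (8.99×10⁹) = 4.224×10⁻¹² C·m.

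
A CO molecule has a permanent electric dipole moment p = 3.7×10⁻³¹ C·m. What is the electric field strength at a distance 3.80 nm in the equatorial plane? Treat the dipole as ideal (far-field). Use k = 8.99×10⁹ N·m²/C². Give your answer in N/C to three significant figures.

In the equatorial plane E = kp/r³.
E = (8.99×10⁹)(3.70×10⁻³¹) / (3.80×10⁻⁹)³ = 6.062×10⁴ N/C.

E ≈ 6.06×10⁴ N/C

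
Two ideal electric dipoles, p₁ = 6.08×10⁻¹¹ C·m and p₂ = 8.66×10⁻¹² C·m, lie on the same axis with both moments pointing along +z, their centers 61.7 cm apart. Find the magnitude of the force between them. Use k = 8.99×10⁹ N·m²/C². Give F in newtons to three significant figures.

On-axis field of dipole 1 at distance r: E = 2kp₁/r³. Force on dipole 2 is F = p₂·dE/dr (gradient along axis).
dE/dr = −6kp₁/r⁴, so |F| = 6kp₁p₂/r⁴ (attractive for aligned moments).
F = 6(8.99×10⁹)(6.08×10⁻¹¹)(8.66×10⁻¹²)/(0.617)⁴ = 1.960×10⁻¹⁰ N.

F ≈ 1.96×10⁻¹⁰ N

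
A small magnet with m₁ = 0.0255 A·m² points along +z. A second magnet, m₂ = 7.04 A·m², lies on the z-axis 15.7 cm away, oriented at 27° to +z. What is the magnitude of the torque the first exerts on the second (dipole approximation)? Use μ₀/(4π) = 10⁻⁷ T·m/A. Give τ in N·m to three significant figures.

τ ≈ 4.21×10⁻⁶ N·m

Dipole B is on the axis of dipole A, so B₁ there is axial: B₁ = (μ₀/4π)·2m₁/r³ along +z.
B₁ = 2(10⁻⁷)(0.0255)/(0.157)³ = 1.318×10⁻⁶ T.
τ = m₂ B₁ sinθ.
τ = (7.04)(1.318×10⁻⁶)·sin27° = 4.212×10⁻⁶ N·m.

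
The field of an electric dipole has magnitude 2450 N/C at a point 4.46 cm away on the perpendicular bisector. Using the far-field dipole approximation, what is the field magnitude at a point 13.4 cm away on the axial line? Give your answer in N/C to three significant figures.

E ≈ 181 N/C

Dipole fields scale as 1/r³ in the far field.
The axial field is twice the equatorial field at the same r, so the geometry factor is 2/1.
E₂ = E₁ · (2/1) · (r₁/r₂)³ = 2450 · 2 · (4.46/13.4)³.
(r₁/r₂)³ = (0.3328)³ = 0.03687.
E₂ ≈ 180.7 N/C.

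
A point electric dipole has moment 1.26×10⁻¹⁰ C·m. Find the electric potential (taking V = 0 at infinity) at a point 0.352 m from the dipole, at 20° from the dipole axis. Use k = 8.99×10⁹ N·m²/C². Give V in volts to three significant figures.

V ≈ 8.59 V

The dipole potential is V = kp cosθ / r².
V = (8.99×10⁹)(1.26×10⁻¹⁰)·cos20° / (0.352)² = 8.591 V.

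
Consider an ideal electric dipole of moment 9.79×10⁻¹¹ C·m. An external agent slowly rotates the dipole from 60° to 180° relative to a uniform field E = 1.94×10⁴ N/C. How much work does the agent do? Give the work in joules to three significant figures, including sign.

W ≈ 2.85×10⁻⁶ J

W_ext = ΔU = U(θ₂) − U(θ₁) = −pE cosθ₂ − (−pE cosθ₁) = pE(cosθ₁ − cosθ₂).
W = (9.79×10⁻¹¹)(1.94×10⁴)·(cos60° − cos180°) = (1.899×10⁻⁶)·(+1.5000) = 2.849×10⁻⁶ J.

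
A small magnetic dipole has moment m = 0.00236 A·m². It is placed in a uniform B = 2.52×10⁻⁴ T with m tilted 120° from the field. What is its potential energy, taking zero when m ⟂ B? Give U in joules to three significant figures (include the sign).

U ≈ 2.97×10⁻⁷ J

U = −m·B = −mB cosθ.
U = −(0.00236)(2.52×10⁻⁴)·cos120° = 2.974×10⁻⁷ J.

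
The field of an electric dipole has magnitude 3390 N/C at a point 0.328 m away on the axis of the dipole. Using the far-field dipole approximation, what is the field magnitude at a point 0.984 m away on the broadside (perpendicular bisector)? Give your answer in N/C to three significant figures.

E ≈ 62.8 N/C

Dipole fields scale as 1/r³ in the far field.
The axial field is twice the equatorial field at the same r, so the geometry factor is 1/2.
E₂ = E₁ · (1/2) · (r₁/r₂)³ = 3390 · 0.5 · (0.328/0.984)³.
(r₁/r₂)³ = (0.3333)³ = 0.03704.
E₂ ≈ 62.78 N/C.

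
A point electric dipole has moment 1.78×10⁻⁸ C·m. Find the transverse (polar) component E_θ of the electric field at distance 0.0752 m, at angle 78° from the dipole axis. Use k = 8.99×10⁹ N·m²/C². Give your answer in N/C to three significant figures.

E_θ ≈ 3.68×10⁵ N/C

For a dipole, E_θ = (kp sinθ)/r³.
kp/r³ = (8.99×10⁹)(1.78×10⁻⁸)/(0.0752)³ = 3.763×10⁵ N/C.
E_θ = 3.763×10⁵·sin78° = 3.681×10⁵ N/C.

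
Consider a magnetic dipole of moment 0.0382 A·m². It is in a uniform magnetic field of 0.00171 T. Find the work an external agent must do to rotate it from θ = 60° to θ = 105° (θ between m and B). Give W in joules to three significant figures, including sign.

W_ext = ΔU = −mB cosθ₂ + mB cosθ₁ = mB(cosθ₁ − cosθ₂).
W = (0.0382)(0.00171)·(cos60° − cos105°) = (6.532×10⁻⁵)·(+0.7588) = 4.957×10⁻⁵ J.

W ≈ 4.96×10⁻⁵ J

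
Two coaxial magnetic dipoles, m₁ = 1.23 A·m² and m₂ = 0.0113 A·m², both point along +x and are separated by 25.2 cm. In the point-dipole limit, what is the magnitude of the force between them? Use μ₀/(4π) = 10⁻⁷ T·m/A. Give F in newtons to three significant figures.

On-axis B of dipole 1: B = (μ₀/4π)·2m₁/r³. Force on dipole 2: F = m₂·dB/dr.
dB/dr = −(μ₀/4π)·6m₁/r⁴, so |F| = (μ₀/4π)·6m₁m₂/r⁴.
F = 6(10⁻⁷)(1.23)(0.0113)/(0.252)⁴ = 2.068×10⁻⁶ N.

F ≈ 2.07×10⁻⁶ N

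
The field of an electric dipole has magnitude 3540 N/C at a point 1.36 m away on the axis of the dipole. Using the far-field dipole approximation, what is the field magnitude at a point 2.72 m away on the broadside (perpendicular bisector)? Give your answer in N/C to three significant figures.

Dipole fields scale as 1/r³ in the far field.
The axial field is twice the equatorial field at the same r, so the geometry factor is 1/2.
E₂ = E₁ · (1/2) · (r₁/r₂)³ = 3540 · 0.5 · (1.36/2.72)³.
(r₁/r₂)³ = (0.5)³ = 0.125.
E₂ ≈ 221.2 N/C.

E ≈ 221 N/C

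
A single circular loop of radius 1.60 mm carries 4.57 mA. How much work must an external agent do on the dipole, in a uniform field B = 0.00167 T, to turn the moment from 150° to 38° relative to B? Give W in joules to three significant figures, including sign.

Magnetic moment m = IA = Iπa² = (0.00457)·π·(0.00160)² = 3.675×10⁻⁸ A·m².
W_ext = ΔU = −mB cosθ₂ + mB cosθ₁ = mB(cosθ₁ − cosθ₂).
W = (3.675×10⁻⁸)(0.00167)·(cos150° − cos38°) = (6.137×10⁻¹¹)·(-1.6540) = -1.015×10⁻¹⁰ J.

W ≈ -1.02×10⁻¹⁰ J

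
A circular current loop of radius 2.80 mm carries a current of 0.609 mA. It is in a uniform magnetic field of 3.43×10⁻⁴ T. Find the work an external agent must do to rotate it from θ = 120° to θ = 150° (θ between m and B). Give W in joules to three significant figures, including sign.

W ≈ 1.88×10⁻¹² J

Magnetic moment m = IA = Iπa² = (6.09×10⁻⁴)·π·(0.00280)² = 1.50×10⁻⁸ A·m².
W_ext = ΔU = −mB cosθ₂ + mB cosθ₁ = mB(cosθ₁ − cosθ₂).
W = (1.50×10⁻⁸)(3.43×10⁻⁴)·(cos120° − cos150°) = (5.145×10⁻¹²)·(+0.3660) = 1.883×10⁻¹² J.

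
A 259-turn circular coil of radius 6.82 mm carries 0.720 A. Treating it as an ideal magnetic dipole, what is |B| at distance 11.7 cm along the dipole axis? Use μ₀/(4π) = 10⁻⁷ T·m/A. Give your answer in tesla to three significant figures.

m = NIA = NIπa² = 259·(0.720)·π·(0.00682)² = 0.02725 A·m².
On axis B = (μ₀/4π)·2m/r³.
B = 2·(10⁻⁷)·(0.02725) / (0.117)³ = 3.403×10⁻⁶ T.

B ≈ 3.40×10⁻⁶ T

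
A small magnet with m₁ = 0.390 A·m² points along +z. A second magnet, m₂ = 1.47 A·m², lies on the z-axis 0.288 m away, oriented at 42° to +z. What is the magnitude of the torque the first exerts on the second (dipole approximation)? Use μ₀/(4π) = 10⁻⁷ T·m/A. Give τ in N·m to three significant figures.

τ ≈ 3.21×10⁻⁶ N·m

Dipole B is on the axis of dipole A, so B₁ there is axial: B₁ = (μ₀/4π)·2m₁/r³ along +z.
B₁ = 2(10⁻⁷)(0.390)/(0.288)³ = 3.265×10⁻⁶ T.
τ = m₂ B₁ sinθ.
τ = (1.47)(3.265×10⁻⁶)·sin42° = 3.212×10⁻⁶ N·m.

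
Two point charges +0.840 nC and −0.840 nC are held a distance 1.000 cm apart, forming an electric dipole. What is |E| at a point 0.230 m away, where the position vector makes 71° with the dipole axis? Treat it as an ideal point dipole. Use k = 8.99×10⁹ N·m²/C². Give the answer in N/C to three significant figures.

Dipole moment p = qd = (8.40×10⁻¹⁰ C)(0.0100 m) = 8.40×10⁻¹² C·m.
At angle θ the dipole field magnitude is E = (kp/r³)·√(1 + 3cos²θ).
kp/r³ = (8.99×10⁹)(8.40×10⁻¹²) / (0.230)³ = 6.207 N/C.
√(1 + 3cos²71°) = √(1 + 3·0.1060) = √1.3180 ≈ 1.1480.
E ≈ 6.207 × 1.148 = 7.125 N/C.

E ≈ 7.13 N/C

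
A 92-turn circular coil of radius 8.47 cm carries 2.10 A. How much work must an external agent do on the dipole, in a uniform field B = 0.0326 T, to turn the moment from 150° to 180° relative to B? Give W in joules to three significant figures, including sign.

W ≈ 0.0190 J

m = NIA = NIπa² = 92·(2.10)·π·(0.0847)² = 4.354 A·m².
W_ext = ΔU = −mB cosθ₂ + mB cosθ₁ = mB(cosθ₁ − cosθ₂).
W = (4.354)(0.0326)·(cos150° − cos180°) = (0.1419)·(+0.1340) = 0.01902 J.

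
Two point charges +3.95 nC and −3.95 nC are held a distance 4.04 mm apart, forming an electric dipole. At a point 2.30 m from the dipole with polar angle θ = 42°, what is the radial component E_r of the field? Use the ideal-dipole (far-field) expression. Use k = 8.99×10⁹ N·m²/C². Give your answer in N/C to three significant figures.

E_r ≈ 0.0175 N/C

Dipole moment p = qd = (3.95×10⁻⁹ C)(0.00404 m) = 1.596×10⁻¹¹ C·m.
For a dipole, E_r = (2kp cosθ)/r³.
kp/r³ = (8.99×10⁹)(1.596×10⁻¹¹)/(2.30)³ = 0.01179 N/C.
E_r = 2·0.01179·cos42° = 0.01753 N/C.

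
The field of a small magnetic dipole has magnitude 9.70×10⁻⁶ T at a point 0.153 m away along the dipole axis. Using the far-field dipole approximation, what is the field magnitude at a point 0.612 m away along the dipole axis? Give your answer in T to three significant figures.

Dipole fields scale as 1/r³ in the far field; the geometry is the same at both points.
B₂ = B₁ · (r₁/r₂)³ = 9.70×10⁻⁶ · (0.153/0.612)³.
(r₁/r₂)³ = (0.25)³ = 0.01562.
B₂ ≈ 1.516×10⁻⁷ T.

B ≈ 1.52×10⁻⁷ T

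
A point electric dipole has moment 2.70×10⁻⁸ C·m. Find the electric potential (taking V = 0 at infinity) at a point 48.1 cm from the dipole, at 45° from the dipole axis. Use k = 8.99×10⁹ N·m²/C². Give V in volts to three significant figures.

V ≈ 742 V

The dipole potential is V = kp cosθ / r².
V = (8.99×10⁹)(2.70×10⁻⁸)·cos45° / (0.481)² = 741.9 V.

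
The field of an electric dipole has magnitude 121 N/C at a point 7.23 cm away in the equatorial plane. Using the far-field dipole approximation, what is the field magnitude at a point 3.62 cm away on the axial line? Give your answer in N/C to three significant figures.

E ≈ 1930 N/C

Dipole fields scale as 1/r³ in the far field.
The axial field is twice the equatorial field at the same r, so the geometry factor is 2/1.
E₂ = E₁ · (2/1) · (r₁/r₂)³ = 121 · 2 · (7.23/3.62)³.
(r₁/r₂)³ = (1.997)³ = 7.967.
E₂ ≈ 1928 N/C.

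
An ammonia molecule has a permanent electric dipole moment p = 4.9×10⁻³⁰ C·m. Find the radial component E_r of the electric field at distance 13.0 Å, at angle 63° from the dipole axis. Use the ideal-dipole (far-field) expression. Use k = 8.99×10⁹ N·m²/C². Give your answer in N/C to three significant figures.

E_r ≈ 1.82×10⁷ N/C

For a dipole, E_r = (2kp cosθ)/r³.
kp/r³ = (8.99×10⁹)(4.90×10⁻³⁰)/(1.30×10⁻⁹)³ = 2.005×10⁷ N/C.
E_r = 2·2.005×10⁷·cos63° = 1.821×10⁷ N/C.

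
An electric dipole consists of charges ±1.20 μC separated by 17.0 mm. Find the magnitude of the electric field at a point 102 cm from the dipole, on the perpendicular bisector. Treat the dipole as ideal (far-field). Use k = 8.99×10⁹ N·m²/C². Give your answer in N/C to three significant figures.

Dipole moment p = qd = (1.20×10⁻⁶ C)(0.0170 m) = 2.04×10⁻⁸ C·m.
On the perpendicular bisector E = kp/r³ (half the axial value at the same distance).
E = (8.99×10⁹)(2.04×10⁻⁸) / (1.02)³ = 172.8 N/C.

E ≈ 173 N/C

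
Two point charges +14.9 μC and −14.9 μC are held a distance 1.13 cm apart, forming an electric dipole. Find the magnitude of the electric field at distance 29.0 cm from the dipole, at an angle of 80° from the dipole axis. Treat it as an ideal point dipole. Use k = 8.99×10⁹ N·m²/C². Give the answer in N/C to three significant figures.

Dipole moment p = qd = (1.49×10⁻⁵ C)(0.0113 m) = 1.684×10⁻⁷ C·m.
At angle θ the dipole field magnitude is E = (kp/r³)·√(1 + 3cos²θ).
kp/r³ = (8.99×10⁹)(1.684×10⁻⁷) / (0.290)³ = 6.207×10⁴ N/C.
√(1 + 3cos²80°) = √(1 + 3·0.0302) = √1.0905 ≈ 1.0443.
E ≈ 6.207×10⁴ × 1.044 = 6.482×10⁴ N/C.

E ≈ 6.48×10⁴ N/C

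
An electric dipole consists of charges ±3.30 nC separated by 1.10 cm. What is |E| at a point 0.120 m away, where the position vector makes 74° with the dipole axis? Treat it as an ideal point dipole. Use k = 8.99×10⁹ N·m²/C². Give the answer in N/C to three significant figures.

E ≈ 209 N/C

Dipole moment p = qd = (3.30×10⁻⁹ C)(0.0110 m) = 3.63×10⁻¹¹ C·m.
At angle θ the dipole field magnitude is E = (kp/r³)·√(1 + 3cos²θ).
kp/r³ = (8.99×10⁹)(3.63×10⁻¹¹) / (0.120)³ = 188.9 N/C.
√(1 + 3cos²74°) = √(1 + 3·0.0760) = √1.2279 ≈ 1.1081.
E ≈ 188.9 × 1.108 = 209.3 N/C.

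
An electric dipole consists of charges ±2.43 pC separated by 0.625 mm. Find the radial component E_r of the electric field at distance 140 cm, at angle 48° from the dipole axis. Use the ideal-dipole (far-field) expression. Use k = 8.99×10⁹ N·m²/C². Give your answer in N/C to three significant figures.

E_r ≈ 6.66×10⁻⁶ N/C

Dipole moment p = qd = (2.43×10⁻¹² C)(6.25×10⁻⁴ m) = 1.519×10⁻¹⁵ C·m.
For a dipole, E_r = (2kp cosθ)/r³.
kp/r³ = (8.99×10⁹)(1.519×10⁻¹⁵)/(1.40)³ = 4.977×10⁻⁶ N/C.
E_r = 2·4.977×10⁻⁶·cos48° = 6.660×10⁻⁶ N/C.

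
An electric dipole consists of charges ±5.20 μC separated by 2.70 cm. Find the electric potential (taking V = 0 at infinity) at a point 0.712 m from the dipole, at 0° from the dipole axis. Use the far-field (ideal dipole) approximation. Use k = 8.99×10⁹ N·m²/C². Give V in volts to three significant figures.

V ≈ 2490 V

Dipole moment p = qd = (5.20×10⁻⁶ C)(0.0270 m) = 1.404×10⁻⁷ C·m.
The dipole potential is V = kp cosθ / r².
V = (8.99×10⁹)(1.404×10⁻⁷)·cos0° / (0.712)² = 2490 V.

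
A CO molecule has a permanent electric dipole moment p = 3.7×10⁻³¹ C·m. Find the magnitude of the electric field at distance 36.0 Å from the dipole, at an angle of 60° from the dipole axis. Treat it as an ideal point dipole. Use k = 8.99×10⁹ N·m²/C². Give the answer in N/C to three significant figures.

At angle θ the dipole field magnitude is E = (kp/r³)·√(1 + 3cos²θ).
kp/r³ = (8.99×10⁹)(3.70×10⁻³¹) / (3.60×10⁻⁹)³ = 7.129×10⁴ N/C.
√(1 + 3cos²60°) = √(1 + 3·0.2500) = √1.7500 ≈ 1.3229.
E ≈ 7.129×10⁴ × 1.323 = 9.431×10⁴ N/C.

E ≈ 9.43×10⁴ N/C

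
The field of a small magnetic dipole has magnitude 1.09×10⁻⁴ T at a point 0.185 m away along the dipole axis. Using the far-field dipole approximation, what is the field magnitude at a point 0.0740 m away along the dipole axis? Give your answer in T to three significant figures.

Dipole fields scale as 1/r³ in the far field; the geometry is the same at both points.
B₂ = B₁ · (r₁/r₂)³ = 1.09×10⁻⁴ · (0.185/0.0740)³.
(r₁/r₂)³ = (2.5)³ = 15.62.
B₂ ≈ 0.001703 T.

B ≈ 0.00170 T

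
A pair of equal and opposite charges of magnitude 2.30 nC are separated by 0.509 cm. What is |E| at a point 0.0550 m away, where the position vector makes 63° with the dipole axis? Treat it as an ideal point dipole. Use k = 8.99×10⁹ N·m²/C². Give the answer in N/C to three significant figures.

E ≈ 805 N/C

Dipole moment p = qd = (2.30×10⁻⁹ C)(0.00509 m) = 1.171×10⁻¹¹ C·m.
At angle θ the dipole field magnitude is E = (kp/r³)·√(1 + 3cos²θ).
kp/r³ = (8.99×10⁹)(1.171×10⁻¹¹) / (0.0550)³ = 632.7 N/C.
√(1 + 3cos²63°) = √(1 + 3·0.2061) = √1.6183 ≈ 1.2721.
E ≈ 632.7 × 1.272 = 804.9 N/C.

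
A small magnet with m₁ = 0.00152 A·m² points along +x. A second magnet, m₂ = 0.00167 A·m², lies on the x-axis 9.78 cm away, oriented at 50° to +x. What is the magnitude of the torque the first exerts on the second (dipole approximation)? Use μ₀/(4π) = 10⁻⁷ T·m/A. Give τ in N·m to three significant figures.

Dipole B is on the axis of dipole A, so B₁ there is axial: B₁ = (μ₀/4π)·2m₁/r³ along +x.
B₁ = 2(10⁻⁷)(0.00152)/(0.0978)³ = 3.250×10⁻⁷ T.
τ = m₂ B₁ sinθ.
τ = (0.00167)(3.250×10⁻⁷)·sin50° = 4.157×10⁻¹⁰ N·m.

τ ≈ 4.16×10⁻¹⁰ N·m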